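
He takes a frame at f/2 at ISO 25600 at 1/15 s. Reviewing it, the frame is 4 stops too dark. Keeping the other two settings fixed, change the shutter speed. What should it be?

Underexposed by 4 stops → need 4 stops brighter.
Shutter speed: 1/15 → 1/8 → 1/4 → 1/2 → 1.

1 s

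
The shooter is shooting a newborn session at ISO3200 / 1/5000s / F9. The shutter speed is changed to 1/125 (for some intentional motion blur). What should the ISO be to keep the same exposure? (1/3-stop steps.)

Shutter speed: 1/5000 → 1/4000 → 1/3200 → 1/2500 → 1/2000 → 1/1600 → 1/1250 → 1/1000 → 1/800 → 1/640 → 1/500 → 1/400 → 1/320 → 1/250 → 1/200 → 1/160 → 1/125 — 5 1/3 stops longer (brighter).
Need 5 1/3 stops darker from the ISO: 3200 → 2500 → 2000 → 1600 → 1250 → 1000 → 800 → 640 → 500 → 400 → 320 → 250 → 200 → 160 → 125 → 100 → 80.

ISO 80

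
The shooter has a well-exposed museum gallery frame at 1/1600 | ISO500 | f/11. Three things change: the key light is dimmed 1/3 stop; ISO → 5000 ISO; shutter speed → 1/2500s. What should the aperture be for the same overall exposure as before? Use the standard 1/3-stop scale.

f/25

Scene light: 1/3 stop darker.
ISO: 500 → 640 → 800 → 1000 → 1250 → 1600 → 2000 → 2500 → 3200 → 4000 → 5000 — 3 1/3 stops raised (brighter).
Shutter speed: 1/1600 → 1/2000 → 1/2500 — 2/3 stop shorter (darker).
Net so far: 2 1/3 stops brighter. Aperture: f/11 → f/13 → f/14 → f/16 → f/18 → f/20 → f/22 → f/25.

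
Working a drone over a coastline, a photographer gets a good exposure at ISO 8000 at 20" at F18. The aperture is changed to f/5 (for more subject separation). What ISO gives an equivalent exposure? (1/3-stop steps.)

ISO 640

Aperture: f/18 → f/16 → f/14 → f/13 → f/11 → f/10 → f/9 → f/8 → f/7.1 → f/6.3 → f/5.6 → f/5 — 3 2/3 stops opened up (brighter).
Need 3 2/3 stops darker from the ISO: 8000 → 6400 → 5000 → 4000 → 3200 → 2500 → 2000 → 1600 → 1250 → 1000 → 800 → 640.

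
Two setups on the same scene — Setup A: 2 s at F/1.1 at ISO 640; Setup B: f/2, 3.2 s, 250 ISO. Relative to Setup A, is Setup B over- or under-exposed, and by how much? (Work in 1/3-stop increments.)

Aperture: f/1.1 → f/1.2 → f/1.4 → f/1.6 → f/1.8 → f/2 — 1 2/3 stops stopped down (darker).
Shutter speed: 2 → 2.5 → 3.2 — 2/3 stop longer (brighter).
ISO: 640 → 500 → 400 → 320 → 250 — 1 1/3 stops dropped (darker).
Net: −1 2/3 +2/3 −1 1/3 = −2 1/3 stops.

2 1/3 stops darker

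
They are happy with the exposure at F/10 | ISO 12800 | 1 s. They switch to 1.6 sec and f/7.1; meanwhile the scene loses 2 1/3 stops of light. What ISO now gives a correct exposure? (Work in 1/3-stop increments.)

ISO 20000

Scene light: 2 1/3 stops darker.
Shutter speed: 1 → 1.3 → 1.6 — 2/3 stop longer (brighter).
Aperture: f/10 → f/9 → f/8 → f/7.1 — 1 stop wider (brighter).
Net so far: 2/3 stop darker. ISO: 12800 → 16000 → 20000.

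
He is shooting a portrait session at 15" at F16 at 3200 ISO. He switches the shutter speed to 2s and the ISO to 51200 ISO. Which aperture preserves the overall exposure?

f/22

Shutter speed: 15 → 8 → 4 → 2 — 3 stops shorter (darker).
ISO: 3200 → 6400 → 12800 → 25600 → 51200 — 4 stops higher (brighter).
Net change so far: 1 stop brighter. Offset with the aperture: f/16 → f/22.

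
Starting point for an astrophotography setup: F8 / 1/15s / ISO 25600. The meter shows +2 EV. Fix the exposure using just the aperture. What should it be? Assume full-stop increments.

Overexposed by 2 stops → need 2 stops darker.
Aperture: f/8 → f/11 → f/16.

f/16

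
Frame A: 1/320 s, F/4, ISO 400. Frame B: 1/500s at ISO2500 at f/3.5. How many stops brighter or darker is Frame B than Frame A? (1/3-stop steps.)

Aperture: f/4 → f/3.5 — 1/3 stop wider (brighter).
Shutter speed: 1/320 → 1/400 → 1/500 — 2/3 stop faster (darker).
ISO: 400 → 500 → 640 → 800 → 1000 → 1250 → 1600 → 2000 → 2500 — 2 2/3 stops higher (brighter).
Net: +1/3 −2/3 +2 2/3 = +2 1/3 stops.

2 1/3 stops brighter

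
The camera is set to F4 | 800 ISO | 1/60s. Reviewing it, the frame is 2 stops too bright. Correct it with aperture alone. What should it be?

Overexposed by 2 stops → need 2 stops darker.
Aperture: f/4 → f/5.6 → f/8.

f/8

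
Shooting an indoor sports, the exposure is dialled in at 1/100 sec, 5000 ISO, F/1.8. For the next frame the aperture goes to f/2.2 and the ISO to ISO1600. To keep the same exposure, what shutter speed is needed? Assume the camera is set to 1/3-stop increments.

1/20s

Aperture: f/1.8 → f/2 → f/2.2 — 2/3 stop stopped down (darker).
ISO: 5000 → 4000 → 3200 → 2500 → 2000 → 1600 — 1 2/3 stops dropped (darker).
Net change so far: 2 1/3 stops darker. Offset with the shutter speed: 1/100 → 1/80 → 1/60 → 1/50 → 1/40 → 1/30 → 1/25 → 1/20.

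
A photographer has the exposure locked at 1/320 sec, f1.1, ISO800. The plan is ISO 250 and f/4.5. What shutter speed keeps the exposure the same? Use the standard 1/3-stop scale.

1/6s

ISO: 800 → 640 → 500 → 400 → 320 → 250 — 1 2/3 stops lower (darker).
Aperture: f/1.1 → f/1.2 → f/1.4 → f/1.6 → f/1.8 → f/2 → f/2.2 → f/2.5 → f/2.8 → f/3.2 → f/3.5 → f/4 → f/4.5 — 4 stops stopped down (darker).
Net change so far: 5 2/3 stops darker. Offset with the shutter speed: 1/320 → 1/250 → 1/200 → 1/160 → 1/125 → 1/100 → 1/80 → 1/60 → 1/50 → 1/40 → 1/30 → 1/25 → 1/20 → 1/15 → 1/13 → 1/10 → 1/8 → 1/6.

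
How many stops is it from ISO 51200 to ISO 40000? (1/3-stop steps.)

1/3 stop

51200 → 40000 — count the steps: 1 third-stops = 1/3 stop.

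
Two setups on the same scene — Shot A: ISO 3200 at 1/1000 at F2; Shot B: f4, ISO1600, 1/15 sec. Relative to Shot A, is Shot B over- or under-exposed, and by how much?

Aperture: f/2 → f/2.8 → f/4 — 2 stops stopped down (darker).
Shutter speed: 1/1000 → 1/500 → 1/250 → 1/125 → 1/60 → 1/30 → 1/15 — 6 stops longer (brighter).
ISO: 3200 → 1600 — 1 stop dropped (darker).
Net: −2 +6 −1 = +3 stops.

3 stops brighter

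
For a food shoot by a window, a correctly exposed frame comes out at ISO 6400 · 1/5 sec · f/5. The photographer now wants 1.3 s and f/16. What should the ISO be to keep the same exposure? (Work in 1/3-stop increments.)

Shutter speed: 1/5 → 1/4 → 0.3 → 0.4 → 0.5 → 0.6 → 0.8 → 1 → 1.3 — 2 2/3 stops longer (brighter).
Aperture: f/5 → f/5.6 → f/6.3 → f/7.1 → f/8 → f/9 → f/10 → f/11 → f/13 → f/14 → f/16 — 3 1/3 stops narrower (darker).
Net change so far: 2/3 stop darker. Offset with the ISO: 6400 → 8000 → 10000.

ISO 10000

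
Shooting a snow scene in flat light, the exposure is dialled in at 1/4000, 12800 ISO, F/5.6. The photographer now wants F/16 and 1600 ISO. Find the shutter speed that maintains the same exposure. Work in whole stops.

Aperture: f/5.6 → f/8 → f/11 → f/16 — 3 stops smaller aperture (darker).
ISO: 12800 → 6400 → 3200 → 1600 — 3 stops dropped (darker).
Net change so far: 6 stops darker. Offset with the shutter speed: 1/4000 → 1/2000 → 1/1000 → 1/500 → 1/250 → 1/125 → 1/60.

1/60s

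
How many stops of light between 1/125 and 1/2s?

1/125 → 1/60 → 1/30 → 1/15 → 1/8 → 1/4 → 1/2 — count the steps: 6 stops.

6 stops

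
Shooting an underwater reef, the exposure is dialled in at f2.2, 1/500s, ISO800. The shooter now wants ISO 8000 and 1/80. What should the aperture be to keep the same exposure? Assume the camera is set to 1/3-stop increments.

ISO: 800 → 1000 → 1250 → 1600 → 2000 → 2500 → 3200 → 4000 → 5000 → 6400 → 8000 — 3 1/3 stops raised (brighter).
Shutter speed: 1/500 → 1/400 → 1/320 → 1/250 → 1/200 → 1/160 → 1/125 → 1/100 → 1/80 — 2 2/3 stops longer (brighter).
Net change so far: 6 stops brighter. Offset with the aperture: f/2.2 → f/2.5 → f/2.8 → f/3.2 → f/3.5 → f/4 → f/4.5 → f/5 → f/5.6 → f/6.3 → f/7.1 → f/8 → f/9 → f/10 → f/11 → f/13 → f/14 → f/16 → f/18.

f/18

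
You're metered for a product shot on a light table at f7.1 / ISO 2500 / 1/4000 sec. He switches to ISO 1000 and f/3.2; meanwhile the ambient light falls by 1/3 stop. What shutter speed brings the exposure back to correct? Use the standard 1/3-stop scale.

1/6400s

Scene light: 1/3 stop darker.
ISO: 2500 → 2000 → 1600 → 1250 → 1000 — 1 1/3 stops dropped (darker).
Aperture: f/7.1 → f/6.3 → f/5.6 → f/5 → f/4.5 → f/4 → f/3.5 → f/3.2 — 2 1/3 stops wider (brighter).
Net so far: 2/3 stop brighter. Shutter speed: 1/4000 → 1/5000 → 1/6400.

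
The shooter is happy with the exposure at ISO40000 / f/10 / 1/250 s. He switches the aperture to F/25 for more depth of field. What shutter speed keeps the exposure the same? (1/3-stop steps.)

1/40s

Aperture: f/10 → f/11 → f/13 → f/14 → f/16 → f/18 → f/20 → f/22 → f/25 — 2 2/3 stops narrower (darker).
Need 2 2/3 stops brighter from the shutter speed: 1/250 → 1/200 → 1/160 → 1/125 → 1/100 → 1/80 → 1/60 → 1/50 → 1/40.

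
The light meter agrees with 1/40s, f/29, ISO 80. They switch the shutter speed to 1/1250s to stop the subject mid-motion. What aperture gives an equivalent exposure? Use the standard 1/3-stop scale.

f/5

Shutter speed: 1/40 → 1/50 → 1/60 → 1/80 → 1/100 → 1/125 → 1/160 → 1/200 → 1/250 → 1/320 → 1/400 → 1/500 → 1/640 → 1/800 → 1/1000 → 1/1250 — 5 stops faster (darker).
Need 5 stops brighter from the aperture: f/29 → f/25 → f/22 → f/20 → f/18 → f/16 → f/14 → f/13 → f/11 → f/10 → f/9 → f/8 → f/7.1 → f/6.3 → f/5.6 → f/5.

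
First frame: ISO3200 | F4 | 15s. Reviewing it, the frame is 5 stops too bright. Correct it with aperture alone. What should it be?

Overexposed by 5 stops → need 5 stops darker.
Aperture: f/4 → f/5.6 → f/8 → f/11 → f/16 → f/22.

f/22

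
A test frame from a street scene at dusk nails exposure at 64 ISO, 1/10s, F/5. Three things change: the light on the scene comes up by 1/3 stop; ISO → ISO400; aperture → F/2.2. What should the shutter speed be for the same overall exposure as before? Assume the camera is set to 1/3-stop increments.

1/400s

Scene light: 1/3 stop brighter.
ISO: 64 → 80 → 100 → 125 → 160 → 200 → 250 → 320 → 400 — 2 2/3 stops raised (brighter).
Aperture: f/5 → f/4.5 → f/4 → f/3.5 → f/3.2 → f/2.8 → f/2.5 → f/2.2 — 2 1/3 stops wider (brighter).
Net so far: 5 1/3 stops brighter. Shutter speed: 1/10 → 1/13 → 1/15 → 1/20 → 1/25 → 1/30 → 1/40 → 1/50 → 1/60 → 1/80 → 1/100 → 1/125 → 1/160 → 1/200 → 1/250 → 1/320 → 1/400.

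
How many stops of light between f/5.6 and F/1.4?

f/5.6 → f/4 → f/2.8 → f/2 → f/1.4 — count the steps: 4 stops.

4 stops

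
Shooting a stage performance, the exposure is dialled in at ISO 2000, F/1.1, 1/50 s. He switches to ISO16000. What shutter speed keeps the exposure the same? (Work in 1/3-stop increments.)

ISO: 2000 → 2500 → 3200 → 4000 → 5000 → 6400 → 8000 → 10000 → 12800 → 16000 — 3 stops raised (brighter).
Need 3 stops darker from the shutter speed: 1/50 → 1/60 → 1/80 → 1/100 → 1/125 → 1/160 → 1/200 → 1/250 → 1/320 → 1/400.

1/400s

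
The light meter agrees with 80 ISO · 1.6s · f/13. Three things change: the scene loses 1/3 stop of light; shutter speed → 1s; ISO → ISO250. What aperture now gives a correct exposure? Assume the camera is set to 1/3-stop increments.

f/16

Scene light: 1/3 stop darker.
Shutter speed: 1.6 → 1.3 → 1 — 2/3 stop shorter (darker).
ISO: 80 → 100 → 125 → 160 → 200 → 250 — 1 2/3 stops higher (brighter).
Net so far: 2/3 stop brighter. Aperture: f/13 → f/14 → f/16.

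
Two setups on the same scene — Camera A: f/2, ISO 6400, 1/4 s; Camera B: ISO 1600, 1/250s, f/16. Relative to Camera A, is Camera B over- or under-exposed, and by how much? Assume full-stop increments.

Aperture: f/2 → f/2.8 → f/4 → f/5.6 → f/8 → f/11 → f/16 — 6 stops narrower (darker).
Shutter speed: 1/4 → 1/8 → 1/15 → 1/30 → 1/60 → 1/125 → 1/250 — 6 stops faster (darker).
ISO: 6400 → 3200 → 1600 — 2 stops lower (darker).
Net: −6 −6 −2 = −14 stops.

14 stops darker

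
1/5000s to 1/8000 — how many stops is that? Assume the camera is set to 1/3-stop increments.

2/3 stop

1/5000 → 1/6400 → 1/8000 — count the steps: 2 third-stops = 2/3 stop.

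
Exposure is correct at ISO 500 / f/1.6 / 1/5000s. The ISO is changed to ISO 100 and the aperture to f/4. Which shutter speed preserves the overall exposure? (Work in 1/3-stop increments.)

1/160s

ISO: 500 → 400 → 320 → 250 → 200 → 160 → 125 → 100 — 2 1/3 stops lower (darker).
Aperture: f/1.6 → f/1.8 → f/2 → f/2.2 → f/2.5 → f/2.8 → f/3.2 → f/3.5 → f/4 — 2 2/3 stops stopped down (darker).
Net change so far: 5 stops darker. Offset with the shutter speed: 1/5000 → 1/4000 → 1/3200 → 1/2500 → 1/2000 → 1/1600 → 1/1250 → 1/1000 → 1/800 → 1/640 → 1/500 → 1/400 → 1/320 → 1/250 → 1/200 → 1/160.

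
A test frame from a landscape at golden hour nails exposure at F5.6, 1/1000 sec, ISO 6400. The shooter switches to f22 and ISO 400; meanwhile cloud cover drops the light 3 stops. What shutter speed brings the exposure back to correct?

2 s

Scene light: 3 stops darker.
Aperture: f/5.6 → f/8 → f/11 → f/16 → f/22 — 4 stops narrower (darker).
ISO: 6400 → 3200 → 1600 → 800 → 400 — 4 stops dropped (darker).
Net so far: 11 stops darker. Shutter speed: 1/1000 → 1/500 → 1/250 → 1/125 → 1/60 → 1/30 → 1/15 → 1/8 → 1/4 → 1/2 → 1 → 2.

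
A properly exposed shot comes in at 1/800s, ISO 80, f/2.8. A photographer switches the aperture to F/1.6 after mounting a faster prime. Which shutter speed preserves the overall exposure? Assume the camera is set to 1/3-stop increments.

1/2500s

Aperture: f/2.8 → f/2.5 → f/2.2 → f/2 → f/1.8 → f/1.6 — 1 2/3 stops larger aperture (brighter).
Need 1 2/3 stops darker from the shutter speed: 1/800 → 1/1000 → 1/1250 → 1/1600 → 1/2000 → 1/2500.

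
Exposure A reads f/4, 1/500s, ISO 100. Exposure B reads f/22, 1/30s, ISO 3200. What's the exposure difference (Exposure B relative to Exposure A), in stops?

Aperture: f/4 → f/5.6 → f/8 → f/11 → f/16 → f/22 — 5 stops stopped down (darker).
Shutter speed: 1/500 → 1/250 → 1/125 → 1/60 → 1/30 — 4 stops longer (brighter).
ISO: 100 → 200 → 400 → 800 → 1600 → 3200 — 5 stops raised (brighter).
Net: −5 +4 +5 = +4 stops.

4 stops brighter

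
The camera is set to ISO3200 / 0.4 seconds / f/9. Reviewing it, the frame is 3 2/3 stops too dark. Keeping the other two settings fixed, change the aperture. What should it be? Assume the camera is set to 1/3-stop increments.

Underexposed by 3 2/3 stops → need 3 2/3 stops brighter.
Aperture: f/9 → f/8 → f/7.1 → f/6.3 → f/5.6 → f/5 → f/4.5 → f/4 → f/3.5 → f/3.2 → f/2.8 → f/2.5.

f/2.5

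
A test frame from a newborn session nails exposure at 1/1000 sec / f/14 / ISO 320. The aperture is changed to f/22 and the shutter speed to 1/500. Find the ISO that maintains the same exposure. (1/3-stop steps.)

ISO 400

Aperture: f/14 → f/16 → f/18 → f/20 → f/22 — 1 1/3 stops smaller aperture (darker).
Shutter speed: 1/1000 → 1/800 → 1/640 → 1/500 — 1 stop slower (brighter).
Net change so far: 1/3 stop darker. Offset with the ISO: 320 → 400.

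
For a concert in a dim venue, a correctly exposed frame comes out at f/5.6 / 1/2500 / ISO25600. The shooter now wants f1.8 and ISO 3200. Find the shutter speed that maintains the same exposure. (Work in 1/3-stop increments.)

Aperture: f/5.6 → f/5 → f/4.5 → f/4 → f/3.5 → f/3.2 → f/2.8 → f/2.5 → f/2.2 → f/2 → f/1.8 — 3 1/3 stops larger aperture (brighter).
ISO: 25600 → 20000 → 16000 → 12800 → 10000 → 8000 → 6400 → 5000 → 4000 → 3200 — 3 stops lower (darker).
Net change so far: 1/3 stop brighter. Offset with the shutter speed: 1/2500 → 1/3200.

1/3200s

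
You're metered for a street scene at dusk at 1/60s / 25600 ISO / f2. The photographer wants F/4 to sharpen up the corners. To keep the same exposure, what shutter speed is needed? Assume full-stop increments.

Aperture: f/2 → f/2.8 → f/4 — 2 stops smaller aperture (darker).
Need 2 stops brighter from the shutter speed: 1/60 → 1/30 → 1/15.

1/15s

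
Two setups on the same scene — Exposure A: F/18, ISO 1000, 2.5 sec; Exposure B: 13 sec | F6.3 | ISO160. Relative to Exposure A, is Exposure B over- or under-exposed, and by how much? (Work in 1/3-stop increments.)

2 2/3 stops brighter

Aperture: f/18 → f/16 → f/14 → f/13 → f/11 → f/10 → f/9 → f/8 → f/7.1 → f/6.3 — 3 stops larger aperture (brighter).
Shutter speed: 2.5 → 3.2 → 4 → 5 → 6 → 8 → 10 → 13 — 2 1/3 stops longer (brighter).
ISO: 1000 → 800 → 640 → 500 → 400 → 320 → 250 → 200 → 160 — 2 2/3 stops lower (darker).
Net: +3 +2 1/3 −2 2/3 = +2 2/3 stops.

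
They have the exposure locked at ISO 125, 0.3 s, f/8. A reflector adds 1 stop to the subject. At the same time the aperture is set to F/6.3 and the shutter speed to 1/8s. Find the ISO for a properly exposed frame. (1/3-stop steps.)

ISO 100

Scene light: 1 stop brighter.
Aperture: f/8 → f/7.1 → f/6.3 — 2/3 stop larger aperture (brighter).
Shutter speed: 0.3 → 1/4 → 1/5 → 1/6 → 1/8 — 1 1/3 stops faster (darker).
Net so far: 1/3 stop brighter. ISO: 125 → 100.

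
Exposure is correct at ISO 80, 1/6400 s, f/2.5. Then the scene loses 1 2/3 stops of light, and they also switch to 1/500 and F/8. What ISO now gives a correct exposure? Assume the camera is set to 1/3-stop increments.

Scene light: 1 2/3 stops darker.
Shutter speed: 1/6400 → 1/5000 → 1/4000 → 1/3200 → 1/2500 → 1/2000 → 1/1600 → 1/1250 → 1/1000 → 1/800 → 1/640 → 1/500 — 3 2/3 stops slower (brighter).
Aperture: f/2.5 → f/2.8 → f/3.2 → f/3.5 → f/4 → f/4.5 → f/5 → f/5.6 → f/6.3 → f/7.1 → f/8 — 3 1/3 stops narrower (darker).
Net so far: 1 1/3 stops darker. ISO: 80 → 100 → 125 → 160 → 200.

ISO 200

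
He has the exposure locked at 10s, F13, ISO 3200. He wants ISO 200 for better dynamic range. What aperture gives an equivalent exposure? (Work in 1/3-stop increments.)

ISO: 3200 → 2500 → 2000 → 1600 → 1250 → 1000 → 800 → 640 → 500 → 400 → 320 → 250 → 200 — 4 stops dropped (darker).
Need 4 stops brighter from the aperture: f/13 → f/11 → f/10 → f/9 → f/8 → f/7.1 → f/6.3 → f/5.6 → f/5 → f/4.5 → f/4 → f/3.5 → f/3.2.

f/3.2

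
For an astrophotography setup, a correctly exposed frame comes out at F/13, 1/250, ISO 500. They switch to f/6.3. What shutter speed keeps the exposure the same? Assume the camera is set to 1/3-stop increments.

1/1000s

Aperture: f/13 → f/11 → f/10 → f/9 → f/8 → f/7.1 → f/6.3 — 2 stops wider (brighter).
Need 2 stops darker from the shutter speed: 1/250 → 1/320 → 1/400 → 1/500 → 1/640 → 1/800 → 1/1000.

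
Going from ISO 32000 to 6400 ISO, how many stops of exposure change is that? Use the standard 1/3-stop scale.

2 1/3 stops

32000 → 25600 → 20000 → 16000 → 12800 → 10000 → 8000 → 6400 — count the steps: 7 third-stops = 2 1/3 stops.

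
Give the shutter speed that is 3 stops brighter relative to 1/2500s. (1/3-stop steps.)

Shutter speed: 1/2500 → 1/2000 → 1/1600 → 1/1250 → 1/1000 → 1/800 → 1/640 → 1/500 → 1/400 → 1/320 — 3 stops slower (brighter).

1/320s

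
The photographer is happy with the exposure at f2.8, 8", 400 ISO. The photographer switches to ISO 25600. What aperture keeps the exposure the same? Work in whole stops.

f/22

ISO: 400 → 800 → 1600 → 3200 → 6400 → 12800 → 25600 — 6 stops raised (brighter).
Need 6 stops darker from the aperture: f/2.8 → f/4 → f/5.6 → f/8 → f/11 → f/16 → f/22.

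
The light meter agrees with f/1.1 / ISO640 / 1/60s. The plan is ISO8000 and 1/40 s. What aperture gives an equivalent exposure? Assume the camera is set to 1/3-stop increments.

ISO: 640 → 800 → 1000 → 1250 → 1600 → 2000 → 2500 → 3200 → 4000 → 5000 → 6400 → 8000 — 3 2/3 stops higher (brighter).
Shutter speed: 1/60 → 1/50 → 1/40 — 2/3 stop slower (brighter).
Net change so far: 4 1/3 stops brighter. Offset with the aperture: f/1.1 → f/1.2 → f/1.4 → f/1.6 → f/1.8 → f/2 → f/2.2 → f/2.5 → f/2.8 → f/3.2 → f/3.5 → f/4 → f/4.5 → f/5.

f/5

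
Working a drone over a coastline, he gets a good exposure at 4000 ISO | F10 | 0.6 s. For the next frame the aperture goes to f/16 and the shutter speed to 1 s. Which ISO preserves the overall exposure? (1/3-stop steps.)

ISO 6400

Aperture: f/10 → f/11 → f/13 → f/14 → f/16 — 1 1/3 stops stopped down (darker).
Shutter speed: 0.6 → 0.8 → 1 — 2/3 stop slower (brighter).
Net change so far: 2/3 stop darker. Offset with the ISO: 4000 → 5000 → 6400.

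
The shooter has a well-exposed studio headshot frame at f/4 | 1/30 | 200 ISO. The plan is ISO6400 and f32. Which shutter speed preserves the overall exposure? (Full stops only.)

1/15s

ISO: 200 → 400 → 800 → 1600 → 3200 → 6400 — 5 stops higher (brighter).
Aperture: f/4 → f/5.6 → f/8 → f/11 → f/16 → f/22 → f/32 — 6 stops smaller aperture (darker).
Net change so far: 1 stop darker. Offset with the shutter speed: 1/30 → 1/15.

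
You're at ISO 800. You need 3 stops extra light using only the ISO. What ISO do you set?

ISO 6400

ISO: 800 → 1600 → 3200 → 6400 — 3 stops raised (brighter).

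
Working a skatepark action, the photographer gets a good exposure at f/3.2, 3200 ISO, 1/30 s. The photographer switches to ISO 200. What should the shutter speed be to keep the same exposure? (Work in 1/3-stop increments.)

ISO: 3200 → 2500 → 2000 → 1600 → 1250 → 1000 → 800 → 640 → 500 → 400 → 320 → 250 → 200 — 4 stops lower (darker).
Need 4 stops brighter from the shutter speed: 1/30 → 1/25 → 1/20 → 1/15 → 1/13 → 1/10 → 1/8 → 1/6 → 1/5 → 1/4 → 0.3 → 0.4 → 0.5.

0.5 s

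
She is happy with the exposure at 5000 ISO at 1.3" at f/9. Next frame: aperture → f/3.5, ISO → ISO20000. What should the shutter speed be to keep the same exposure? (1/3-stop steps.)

Aperture: f/9 → f/8 → f/7.1 → f/6.3 → f/5.6 → f/5 → f/4.5 → f/4 → f/3.5 — 2 2/3 stops opened up (brighter).
ISO: 5000 → 6400 → 8000 → 10000 → 12800 → 16000 → 20000 — 2 stops raised (brighter).
Net change so far: 4 2/3 stops brighter. Offset with the shutter speed: 1.3 → 1 → 0.8 → 0.6 → 0.5 → 0.4 → 0.3 → 1/4 → 1/5 → 1/6 → 1/8 → 1/10 → 1/13 → 1/15 → 1/20.

1/20s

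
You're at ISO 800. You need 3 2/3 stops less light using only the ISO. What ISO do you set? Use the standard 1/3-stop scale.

ISO: 800 → 640 → 500 → 400 → 320 → 250 → 200 → 160 → 125 → 100 → 80 → 64 — 3 2/3 stops dropped (darker).

ISO 64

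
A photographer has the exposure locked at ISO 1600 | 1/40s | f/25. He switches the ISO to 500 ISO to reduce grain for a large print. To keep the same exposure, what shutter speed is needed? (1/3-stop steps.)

ISO: 1600 → 1250 → 1000 → 800 → 640 → 500 — 1 2/3 stops lower (darker).
Need 1 2/3 stops brighter from the shutter speed: 1/40 → 1/30 → 1/25 → 1/20 → 1/15 → 1/13.

1/13s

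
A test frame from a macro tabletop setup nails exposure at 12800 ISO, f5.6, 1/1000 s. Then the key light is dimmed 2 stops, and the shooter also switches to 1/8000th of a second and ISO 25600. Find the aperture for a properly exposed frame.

f/1.4

Scene light: 2 stops darker.
Shutter speed: 1/1000 → 1/2000 → 1/4000 → 1/8000 — 3 stops shorter (darker).
ISO: 12800 → 25600 — 1 stop higher (brighter).
Net so far: 4 stops darker. Aperture: f/5.6 → f/4 → f/2.8 → f/2 → f/1.4.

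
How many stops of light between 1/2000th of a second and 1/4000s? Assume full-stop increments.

1 stop

1/2000 → 1/4000 — count the steps: 1 stop.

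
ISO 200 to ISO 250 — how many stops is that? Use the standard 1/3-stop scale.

200 → 250 — count the steps: 1 third-stops = 1/3 stop.

1/3 stop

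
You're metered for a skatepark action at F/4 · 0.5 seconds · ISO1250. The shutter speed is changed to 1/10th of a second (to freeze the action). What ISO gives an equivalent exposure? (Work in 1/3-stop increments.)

ISO 6400

Shutter speed: 0.5 → 0.4 → 0.3 → 1/4 → 1/5 → 1/6 → 1/8 → 1/10 — 2 1/3 stops shorter (darker).
Need 2 1/3 stops brighter from the ISO: 1250 → 1600 → 2000 → 2500 → 3200 → 4000 → 5000 → 6400.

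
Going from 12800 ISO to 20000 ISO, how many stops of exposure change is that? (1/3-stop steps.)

12800 → 16000 → 20000 — count the steps: 2 third-stops = 2/3 stop.

2/3 stop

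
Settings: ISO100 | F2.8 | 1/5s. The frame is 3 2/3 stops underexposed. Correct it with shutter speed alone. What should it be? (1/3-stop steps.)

2.5 s

Underexposed by 3 2/3 stops → need 3 2/3 stops brighter.
Shutter speed: 1/5 → 1/4 → 0.3 → 0.4 → 0.5 → 0.6 → 0.8 → 1 → 1.3 → 1.6 → 2 → 2.5.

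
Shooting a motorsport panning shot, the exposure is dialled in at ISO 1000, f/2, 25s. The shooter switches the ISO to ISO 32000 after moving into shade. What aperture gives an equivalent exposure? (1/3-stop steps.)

f/11

ISO: 1000 → 1250 → 1600 → 2000 → 2500 → 3200 → 4000 → 5000 → 6400 → 8000 → 10000 → 12800 → 16000 → 20000 → 25600 → 32000 — 5 stops raised (brighter).
Need 5 stops darker from the aperture: f/2 → f/2.2 → f/2.5 → f/2.8 → f/3.2 → f/3.5 → f/4 → f/4.5 → f/5 → f/5.6 → f/6.3 → f/7.1 → f/8 → f/9 → f/10 → f/11.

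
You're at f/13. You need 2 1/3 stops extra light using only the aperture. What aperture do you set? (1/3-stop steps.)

f/5.6

Aperture: f/13 → f/11 → f/10 → f/9 → f/8 → f/7.1 → f/6.3 → f/5.6 — 2 1/3 stops opened up (brighter).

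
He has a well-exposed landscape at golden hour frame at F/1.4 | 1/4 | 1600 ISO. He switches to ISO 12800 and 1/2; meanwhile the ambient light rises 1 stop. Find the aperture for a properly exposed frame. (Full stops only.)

Scene light: 1 stop brighter.
ISO: 1600 → 3200 → 6400 → 12800 — 3 stops raised (brighter).
Shutter speed: 1/4 → 1/2 — 1 stop longer (brighter).
Net so far: 5 stops brighter. Aperture: f/1.4 → f/2 → f/2.8 → f/4 → f/5.6 → f/8.

f/8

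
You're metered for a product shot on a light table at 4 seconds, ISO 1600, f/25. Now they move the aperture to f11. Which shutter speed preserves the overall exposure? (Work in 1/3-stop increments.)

Aperture: f/25 → f/22 → f/20 → f/18 → f/16 → f/14 → f/13 → f/11 — 2 1/3 stops larger aperture (brighter).
Need 2 1/3 stops darker from the shutter speed: 4 → 3.2 → 2.5 → 2 → 1.6 → 1.3 → 1 → 0.8.

0.8 s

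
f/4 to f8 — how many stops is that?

2 stops

f/4 → f/5.6 → f/8 — count the steps: 2 stops.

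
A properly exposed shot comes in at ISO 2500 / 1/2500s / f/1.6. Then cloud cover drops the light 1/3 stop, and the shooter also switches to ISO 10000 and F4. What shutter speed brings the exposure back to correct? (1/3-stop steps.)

Scene light: 1/3 stop darker.
ISO: 2500 → 3200 → 4000 → 5000 → 6400 → 8000 → 10000 — 2 stops raised (brighter).
Aperture: f/1.6 → f/1.8 → f/2 → f/2.2 → f/2.5 → f/2.8 → f/3.2 → f/3.5 → f/4 — 2 2/3 stops stopped down (darker).
Net so far: 1 stop darker. Shutter speed: 1/2500 → 1/2000 → 1/1600 → 1/1250.

1/1250s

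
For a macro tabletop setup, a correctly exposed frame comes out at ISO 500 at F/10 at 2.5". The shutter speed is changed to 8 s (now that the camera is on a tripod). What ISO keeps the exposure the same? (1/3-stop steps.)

Shutter speed: 2.5 → 3.2 → 4 → 5 → 6 → 8 — 1 2/3 stops longer (brighter).
Need 1 2/3 stops darker from the ISO: 500 → 400 → 320 → 250 → 200 → 160.

ISO 160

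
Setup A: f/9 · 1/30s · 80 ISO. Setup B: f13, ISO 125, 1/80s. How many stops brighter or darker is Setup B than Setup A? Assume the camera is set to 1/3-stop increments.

Aperture: f/9 → f/10 → f/11 → f/13 — 1 stop stopped down (darker).
Shutter speed: 1/30 → 1/40 → 1/50 → 1/60 → 1/80 — 1 1/3 stops shorter (darker).
ISO: 80 → 100 → 125 — 2/3 stop raised (brighter).
Net: −1 −1 1/3 +2/3 = −1 2/3 stops.

1 2/3 stops darker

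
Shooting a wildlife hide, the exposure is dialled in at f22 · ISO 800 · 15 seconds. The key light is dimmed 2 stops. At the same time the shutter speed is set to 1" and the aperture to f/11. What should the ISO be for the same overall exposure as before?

Scene light: 2 stops darker.
Shutter speed: 15 → 8 → 4 → 2 → 1 — 4 stops faster (darker).
Aperture: f/22 → f/16 → f/11 — 2 stops opened up (brighter).
Net so far: 4 stops darker. ISO: 800 → 1600 → 3200 → 6400 → 12800.

ISO 12800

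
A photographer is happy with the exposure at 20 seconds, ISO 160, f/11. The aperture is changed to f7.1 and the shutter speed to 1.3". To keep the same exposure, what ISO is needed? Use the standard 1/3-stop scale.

Aperture: f/11 → f/10 → f/9 → f/8 → f/7.1 — 1 1/3 stops larger aperture (brighter).
Shutter speed: 20 → 15 → 13 → 10 → 8 → 6 → 5 → 4 → 3.2 → 2.5 → 2 → 1.6 → 1.3 — 4 stops faster (darker).
Net change so far: 2 2/3 stops darker. Offset with the ISO: 160 → 200 → 250 → 320 → 400 → 500 → 640 → 800 → 1000.

ISO 1000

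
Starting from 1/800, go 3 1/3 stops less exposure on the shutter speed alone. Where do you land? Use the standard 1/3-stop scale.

1/8000s

Shutter speed: 1/800 → 1/1000 → 1/1250 → 1/1600 → 1/2000 → 1/2500 → 1/3200 → 1/4000 → 1/5000 → 1/6400 → 1/8000 — 3 1/3 stops faster (darker).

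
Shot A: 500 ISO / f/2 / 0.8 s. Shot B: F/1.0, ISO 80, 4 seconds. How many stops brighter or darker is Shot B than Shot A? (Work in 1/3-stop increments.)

Aperture: f/2 → f/1.8 → f/1.6 → f/1.4 → f/1.2 → f/1.1 → f/1.0 — 2 stops larger aperture (brighter).
Shutter speed: 0.8 → 1 → 1.3 → 1.6 → 2 → 2.5 → 3.2 → 4 — 2 1/3 stops slower (brighter).
ISO: 500 → 400 → 320 → 250 → 200 → 160 → 125 → 100 → 80 — 2 2/3 stops dropped (darker).
Net: +2 +2 1/3 −2 2/3 = +1 2/3 stops.

1 2/3 stops brighter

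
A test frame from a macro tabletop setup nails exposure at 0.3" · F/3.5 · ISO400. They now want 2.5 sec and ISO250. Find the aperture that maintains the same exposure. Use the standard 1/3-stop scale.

f/8

Shutter speed: 0.3 → 0.4 → 0.5 → 0.6 → 0.8 → 1 → 1.3 → 1.6 → 2 → 2.5 — 3 stops longer (brighter).
ISO: 400 → 320 → 250 — 2/3 stop lower (darker).
Net change so far: 2 1/3 stops brighter. Offset with the aperture: f/3.5 → f/4 → f/4.5 → f/5 → f/5.6 → f/6.3 → f/7.1 → f/8.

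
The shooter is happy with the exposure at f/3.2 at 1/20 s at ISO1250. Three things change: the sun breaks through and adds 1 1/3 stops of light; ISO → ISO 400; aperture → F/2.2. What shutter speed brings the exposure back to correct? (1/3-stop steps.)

Scene light: 1 1/3 stops brighter.
ISO: 1250 → 1000 → 800 → 640 → 500 → 400 — 1 2/3 stops dropped (darker).
Aperture: f/3.2 → f/2.8 → f/2.5 → f/2.2 — 1 stop larger aperture (brighter).
Net so far: 2/3 stop brighter. Shutter speed: 1/20 → 1/25 → 1/30.

1/30s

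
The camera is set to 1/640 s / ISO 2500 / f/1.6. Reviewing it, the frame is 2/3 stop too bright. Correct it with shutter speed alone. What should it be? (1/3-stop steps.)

Overexposed by 2/3 stop → need 2/3 stop darker.
Shutter speed: 1/640 → 1/800 → 1/1000.

1/1000s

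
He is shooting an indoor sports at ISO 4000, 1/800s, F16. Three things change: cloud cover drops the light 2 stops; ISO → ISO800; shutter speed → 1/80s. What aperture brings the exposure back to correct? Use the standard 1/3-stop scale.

f/11

Scene light: 2 stops darker.
ISO: 4000 → 3200 → 2500 → 2000 → 1600 → 1250 → 1000 → 800 — 2 1/3 stops dropped (darker).
Shutter speed: 1/800 → 1/640 → 1/500 → 1/400 → 1/320 → 1/250 → 1/200 → 1/160 → 1/125 → 1/100 → 1/80 — 3 1/3 stops slower (brighter).
Net so far: 1 stop darker. Aperture: f/16 → f/14 → f/13 → f/11.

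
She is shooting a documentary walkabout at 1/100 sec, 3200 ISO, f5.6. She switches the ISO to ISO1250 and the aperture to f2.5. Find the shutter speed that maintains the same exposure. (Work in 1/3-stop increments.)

ISO: 3200 → 2500 → 2000 → 1600 → 1250 — 1 1/3 stops dropped (darker).
Aperture: f/5.6 → f/5 → f/4.5 → f/4 → f/3.5 → f/3.2 → f/2.8 → f/2.5 — 2 1/3 stops opened up (brighter).
Net change so far: 1 stop brighter. Offset with the shutter speed: 1/100 → 1/125 → 1/160 → 1/200.

1/200s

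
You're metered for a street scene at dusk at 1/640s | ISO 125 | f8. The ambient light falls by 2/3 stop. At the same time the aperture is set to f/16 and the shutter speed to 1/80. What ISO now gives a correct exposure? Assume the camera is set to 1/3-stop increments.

Scene light: 2/3 stop darker.
Aperture: f/8 → f/9 → f/10 → f/11 → f/13 → f/14 → f/16 — 2 stops smaller aperture (darker).
Shutter speed: 1/640 → 1/500 → 1/400 → 1/320 → 1/250 → 1/200 → 1/160 → 1/125 → 1/100 → 1/80 — 3 stops slower (brighter).
Net so far: 1/3 stop brighter. ISO: 125 → 100.

ISO 100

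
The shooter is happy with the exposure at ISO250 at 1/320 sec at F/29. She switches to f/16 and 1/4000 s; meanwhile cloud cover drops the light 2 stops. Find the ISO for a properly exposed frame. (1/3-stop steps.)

Scene light: 2 stops darker.
Aperture: f/29 → f/25 → f/22 → f/20 → f/18 → f/16 — 1 2/3 stops larger aperture (brighter).
Shutter speed: 1/320 → 1/400 → 1/500 → 1/640 → 1/800 → 1/1000 → 1/1250 → 1/1600 → 1/2000 → 1/2500 → 1/3200 → 1/4000 — 3 2/3 stops shorter (darker).
Net so far: 4 stops darker. ISO: 250 → 320 → 400 → 500 → 640 → 800 → 1000 → 1250 → 1600 → 2000 → 2500 → 3200 → 4000.

ISO 4000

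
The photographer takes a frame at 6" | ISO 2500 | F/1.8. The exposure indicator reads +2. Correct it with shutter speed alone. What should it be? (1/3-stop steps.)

Overexposed by 2 stops → need 2 stops darker.
Shutter speed: 6 → 5 → 4 → 3.2 → 2.5 → 2 → 1.6.

1.6 s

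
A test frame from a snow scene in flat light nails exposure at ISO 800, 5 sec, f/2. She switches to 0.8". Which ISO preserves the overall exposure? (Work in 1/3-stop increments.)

Shutter speed: 5 → 4 → 3.2 → 2.5 → 2 → 1.6 → 1.3 → 1 → 0.8 — 2 2/3 stops shorter (darker).
Need 2 2/3 stops brighter from the ISO: 800 → 1000 → 1250 → 1600 → 2000 → 2500 → 3200 → 4000 → 5000.

ISO 5000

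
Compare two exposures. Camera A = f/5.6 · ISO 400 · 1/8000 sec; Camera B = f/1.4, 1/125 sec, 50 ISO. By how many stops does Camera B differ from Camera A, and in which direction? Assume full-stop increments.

7 stops brighter

Aperture: f/5.6 → f/4 → f/2.8 → f/2 → f/1.4 — 4 stops larger aperture (brighter).
Shutter speed: 1/8000 → 1/4000 → 1/2000 → 1/1000 → 1/500 → 1/250 → 1/125 — 6 stops slower (brighter).
ISO: 400 → 200 → 100 → 50 — 3 stops lower (darker).
Net: +4 +6 −3 = +7 stops.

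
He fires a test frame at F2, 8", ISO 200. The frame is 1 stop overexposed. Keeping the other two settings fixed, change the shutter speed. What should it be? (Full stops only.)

4 s

Overexposed by 1 stop → need 1 stop darker.
Shutter speed: 8 → 4.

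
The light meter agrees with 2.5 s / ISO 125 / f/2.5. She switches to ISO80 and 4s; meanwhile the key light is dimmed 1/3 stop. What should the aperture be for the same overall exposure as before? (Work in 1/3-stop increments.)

Scene light: 1/3 stop darker.
ISO: 125 → 100 → 80 — 2/3 stop dropped (darker).
Shutter speed: 2.5 → 3.2 → 4 — 2/3 stop slower (brighter).
Net so far: 1/3 stop darker. Aperture: f/2.5 → f/2.2.

f/2.2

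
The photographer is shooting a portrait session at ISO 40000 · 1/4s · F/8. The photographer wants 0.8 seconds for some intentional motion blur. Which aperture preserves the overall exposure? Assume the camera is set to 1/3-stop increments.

Shutter speed: 1/4 → 0.3 → 0.4 → 0.5 → 0.6 → 0.8 — 1 2/3 stops slower (brighter).
Need 1 2/3 stops darker from the aperture: f/8 → f/9 → f/10 → f/11 → f/13 → f/14.

f/14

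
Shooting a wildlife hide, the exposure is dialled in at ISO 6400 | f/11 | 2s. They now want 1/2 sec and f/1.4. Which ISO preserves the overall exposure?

Shutter speed: 2 → 1 → 1/2 — 2 stops faster (darker).
Aperture: f/11 → f/8 → f/5.6 → f/4 → f/2.8 → f/2 → f/1.4 — 6 stops wider (brighter).
Net change so far: 4 stops brighter. Offset with the ISO: 6400 → 3200 → 1600 → 800 → 400.

ISO 400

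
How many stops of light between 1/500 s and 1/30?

1/500 → 1/250 → 1/125 → 1/60 → 1/30 — count the steps: 4 stops.

4 stops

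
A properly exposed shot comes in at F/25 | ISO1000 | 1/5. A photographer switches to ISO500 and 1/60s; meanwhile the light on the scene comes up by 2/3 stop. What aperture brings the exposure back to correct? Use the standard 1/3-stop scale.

Scene light: 2/3 stop brighter.
ISO: 1000 → 800 → 640 → 500 — 1 stop dropped (darker).
Shutter speed: 1/5 → 1/6 → 1/8 → 1/10 → 1/13 → 1/15 → 1/20 → 1/25 → 1/30 → 1/40 → 1/50 → 1/60 — 3 2/3 stops shorter (darker).
Net so far: 4 stops darker. Aperture: f/25 → f/22 → f/20 → f/18 → f/16 → f/14 → f/13 → f/11 → f/10 → f/9 → f/8 → f/7.1 → f/6.3.

f/6.3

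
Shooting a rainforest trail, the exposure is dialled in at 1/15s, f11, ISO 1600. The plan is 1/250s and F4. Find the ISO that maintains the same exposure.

Shutter speed: 1/15 → 1/30 → 1/60 → 1/125 → 1/250 — 4 stops shorter (darker).
Aperture: f/11 → f/8 → f/5.6 → f/4 — 3 stops larger aperture (brighter).
Net change so far: 1 stop darker. Offset with the ISO: 1600 → 3200.

ISO 3200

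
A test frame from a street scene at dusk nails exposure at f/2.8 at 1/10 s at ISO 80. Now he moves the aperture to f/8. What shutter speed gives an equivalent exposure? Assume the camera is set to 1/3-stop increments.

Aperture: f/2.8 → f/3.2 → f/3.5 → f/4 → f/4.5 → f/5 → f/5.6 → f/6.3 → f/7.1 → f/8 — 3 stops smaller aperture (darker).
Need 3 stops brighter from the shutter speed: 1/10 → 1/8 → 1/6 → 1/5 → 1/4 → 0.3 → 0.4 → 0.5 → 0.6 → 0.8.

0.8 s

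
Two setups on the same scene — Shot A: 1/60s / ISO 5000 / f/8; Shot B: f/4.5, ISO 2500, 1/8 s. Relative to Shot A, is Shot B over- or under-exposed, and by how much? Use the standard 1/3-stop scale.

3 2/3 stops brighter

Aperture: f/8 → f/7.1 → f/6.3 → f/5.6 → f/5 → f/4.5 — 1 2/3 stops larger aperture (brighter).
Shutter speed: 1/60 → 1/50 → 1/40 → 1/30 → 1/25 → 1/20 → 1/15 → 1/13 → 1/10 → 1/8 — 3 stops longer (brighter).
ISO: 5000 → 4000 → 3200 → 2500 — 1 stop lower (darker).
Net: +1 2/3 +3 −1 = +3 2/3 stops.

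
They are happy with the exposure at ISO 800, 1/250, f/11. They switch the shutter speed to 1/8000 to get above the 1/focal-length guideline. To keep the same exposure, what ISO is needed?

ISO 25600

Shutter speed: 1/250 → 1/500 → 1/1000 → 1/2000 → 1/4000 → 1/8000 — 5 stops shorter (darker).
Need 5 stops brighter from the ISO: 800 → 1600 → 3200 → 6400 → 12800 → 25600.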